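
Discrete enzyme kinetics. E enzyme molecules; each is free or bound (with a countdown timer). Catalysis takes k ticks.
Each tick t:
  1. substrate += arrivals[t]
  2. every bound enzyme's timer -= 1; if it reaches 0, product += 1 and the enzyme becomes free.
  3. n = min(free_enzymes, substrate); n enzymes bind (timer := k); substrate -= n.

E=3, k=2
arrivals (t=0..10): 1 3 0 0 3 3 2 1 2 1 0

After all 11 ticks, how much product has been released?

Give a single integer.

Answer: 13

Derivation:
t=0: arr=1 -> substrate=0 bound=1 product=0
t=1: arr=3 -> substrate=1 bound=3 product=0
t=2: arr=0 -> substrate=0 bound=3 product=1
t=3: arr=0 -> substrate=0 bound=1 product=3
t=4: arr=3 -> substrate=0 bound=3 product=4
t=5: arr=3 -> substrate=3 bound=3 product=4
t=6: arr=2 -> substrate=2 bound=3 product=7
t=7: arr=1 -> substrate=3 bound=3 product=7
t=8: arr=2 -> substrate=2 bound=3 product=10
t=9: arr=1 -> substrate=3 bound=3 product=10
t=10: arr=0 -> substrate=0 bound=3 product=13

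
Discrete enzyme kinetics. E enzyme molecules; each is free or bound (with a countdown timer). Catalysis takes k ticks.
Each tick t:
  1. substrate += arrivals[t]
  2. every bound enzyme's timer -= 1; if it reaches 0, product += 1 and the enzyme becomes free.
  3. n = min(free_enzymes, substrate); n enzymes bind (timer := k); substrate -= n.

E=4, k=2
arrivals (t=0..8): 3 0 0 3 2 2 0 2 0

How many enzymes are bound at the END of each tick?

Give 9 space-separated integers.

t=0: arr=3 -> substrate=0 bound=3 product=0
t=1: arr=0 -> substrate=0 bound=3 product=0
t=2: arr=0 -> substrate=0 bound=0 product=3
t=3: arr=3 -> substrate=0 bound=3 product=3
t=4: arr=2 -> substrate=1 bound=4 product=3
t=5: arr=2 -> substrate=0 bound=4 product=6
t=6: arr=0 -> substrate=0 bound=3 product=7
t=7: arr=2 -> substrate=0 bound=2 product=10
t=8: arr=0 -> substrate=0 bound=2 product=10

Answer: 3 3 0 3 4 4 3 2 2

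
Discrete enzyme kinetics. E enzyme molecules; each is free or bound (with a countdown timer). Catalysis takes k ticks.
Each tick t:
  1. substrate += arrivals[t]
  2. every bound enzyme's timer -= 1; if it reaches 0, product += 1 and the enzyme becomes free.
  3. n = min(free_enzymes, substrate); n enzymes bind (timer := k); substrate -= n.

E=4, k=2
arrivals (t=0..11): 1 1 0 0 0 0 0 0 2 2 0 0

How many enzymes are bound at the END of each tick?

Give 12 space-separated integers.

Answer: 1 2 1 0 0 0 0 0 2 4 2 0

Derivation:
t=0: arr=1 -> substrate=0 bound=1 product=0
t=1: arr=1 -> substrate=0 bound=2 product=0
t=2: arr=0 -> substrate=0 bound=1 product=1
t=3: arr=0 -> substrate=0 bound=0 product=2
t=4: arr=0 -> substrate=0 bound=0 product=2
t=5: arr=0 -> substrate=0 bound=0 product=2
t=6: arr=0 -> substrate=0 bound=0 product=2
t=7: arr=0 -> substrate=0 bound=0 product=2
t=8: arr=2 -> substrate=0 bound=2 product=2
t=9: arr=2 -> substrate=0 bound=4 product=2
t=10: arr=0 -> substrate=0 bound=2 product=4
t=11: arr=0 -> substrate=0 bound=0 product=6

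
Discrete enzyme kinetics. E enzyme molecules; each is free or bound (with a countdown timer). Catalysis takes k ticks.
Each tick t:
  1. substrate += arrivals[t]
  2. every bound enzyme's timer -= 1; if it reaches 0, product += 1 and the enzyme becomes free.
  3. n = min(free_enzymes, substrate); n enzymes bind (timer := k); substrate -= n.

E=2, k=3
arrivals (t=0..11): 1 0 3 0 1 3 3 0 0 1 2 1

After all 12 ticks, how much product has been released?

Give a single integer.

Answer: 6

Derivation:
t=0: arr=1 -> substrate=0 bound=1 product=0
t=1: arr=0 -> substrate=0 bound=1 product=0
t=2: arr=3 -> substrate=2 bound=2 product=0
t=3: arr=0 -> substrate=1 bound=2 product=1
t=4: arr=1 -> substrate=2 bound=2 product=1
t=5: arr=3 -> substrate=4 bound=2 product=2
t=6: arr=3 -> substrate=6 bound=2 product=3
t=7: arr=0 -> substrate=6 bound=2 product=3
t=8: arr=0 -> substrate=5 bound=2 product=4
t=9: arr=1 -> substrate=5 bound=2 product=5
t=10: arr=2 -> substrate=7 bound=2 product=5
t=11: arr=1 -> substrate=7 bound=2 product=6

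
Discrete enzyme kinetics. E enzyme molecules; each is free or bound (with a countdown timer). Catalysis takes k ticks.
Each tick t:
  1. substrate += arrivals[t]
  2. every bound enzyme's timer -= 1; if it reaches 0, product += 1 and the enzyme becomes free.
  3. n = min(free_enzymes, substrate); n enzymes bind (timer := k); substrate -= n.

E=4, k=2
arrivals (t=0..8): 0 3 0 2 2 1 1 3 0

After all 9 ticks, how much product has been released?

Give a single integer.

t=0: arr=0 -> substrate=0 bound=0 product=0
t=1: arr=3 -> substrate=0 bound=3 product=0
t=2: arr=0 -> substrate=0 bound=3 product=0
t=3: arr=2 -> substrate=0 bound=2 product=3
t=4: arr=2 -> substrate=0 bound=4 product=3
t=5: arr=1 -> substrate=0 bound=3 product=5
t=6: arr=1 -> substrate=0 bound=2 product=7
t=7: arr=3 -> substrate=0 bound=4 product=8
t=8: arr=0 -> substrate=0 bound=3 product=9

Answer: 9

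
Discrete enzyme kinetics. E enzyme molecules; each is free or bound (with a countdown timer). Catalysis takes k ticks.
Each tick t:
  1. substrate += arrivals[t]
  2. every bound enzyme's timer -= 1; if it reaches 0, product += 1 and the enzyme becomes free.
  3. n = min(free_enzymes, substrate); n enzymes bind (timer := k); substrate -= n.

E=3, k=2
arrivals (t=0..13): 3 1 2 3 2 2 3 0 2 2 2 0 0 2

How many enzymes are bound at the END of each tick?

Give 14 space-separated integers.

Answer: 3 3 3 3 3 3 3 3 3 3 3 3 3 3

Derivation:
t=0: arr=3 -> substrate=0 bound=3 product=0
t=1: arr=1 -> substrate=1 bound=3 product=0
t=2: arr=2 -> substrate=0 bound=3 product=3
t=3: arr=3 -> substrate=3 bound=3 product=3
t=4: arr=2 -> substrate=2 bound=3 product=6
t=5: arr=2 -> substrate=4 bound=3 product=6
t=6: arr=3 -> substrate=4 bound=3 product=9
t=7: arr=0 -> substrate=4 bound=3 product=9
t=8: arr=2 -> substrate=3 bound=3 product=12
t=9: arr=2 -> substrate=5 bound=3 product=12
t=10: arr=2 -> substrate=4 bound=3 product=15
t=11: arr=0 -> substrate=4 bound=3 product=15
t=12: arr=0 -> substrate=1 bound=3 product=18
t=13: arr=2 -> substrate=3 bound=3 product=18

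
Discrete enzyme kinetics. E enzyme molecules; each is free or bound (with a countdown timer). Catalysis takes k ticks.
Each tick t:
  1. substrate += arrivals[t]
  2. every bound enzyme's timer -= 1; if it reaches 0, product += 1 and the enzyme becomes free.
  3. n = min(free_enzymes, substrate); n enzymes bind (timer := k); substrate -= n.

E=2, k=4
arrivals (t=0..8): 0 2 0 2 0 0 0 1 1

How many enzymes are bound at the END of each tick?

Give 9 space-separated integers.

t=0: arr=0 -> substrate=0 bound=0 product=0
t=1: arr=2 -> substrate=0 bound=2 product=0
t=2: arr=0 -> substrate=0 bound=2 product=0
t=3: arr=2 -> substrate=2 bound=2 product=0
t=4: arr=0 -> substrate=2 bound=2 product=0
t=5: arr=0 -> substrate=0 bound=2 product=2
t=6: arr=0 -> substrate=0 bound=2 product=2
t=7: arr=1 -> substrate=1 bound=2 product=2
t=8: arr=1 -> substrate=2 bound=2 product=2

Answer: 0 2 2 2 2 2 2 2 2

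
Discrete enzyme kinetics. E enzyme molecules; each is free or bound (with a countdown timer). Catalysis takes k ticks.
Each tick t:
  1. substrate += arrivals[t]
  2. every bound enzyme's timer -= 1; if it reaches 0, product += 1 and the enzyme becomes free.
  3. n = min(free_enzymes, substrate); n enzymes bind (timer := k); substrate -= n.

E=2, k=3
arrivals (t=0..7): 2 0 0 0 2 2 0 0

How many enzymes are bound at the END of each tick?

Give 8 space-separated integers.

t=0: arr=2 -> substrate=0 bound=2 product=0
t=1: arr=0 -> substrate=0 bound=2 product=0
t=2: arr=0 -> substrate=0 bound=2 product=0
t=3: arr=0 -> substrate=0 bound=0 product=2
t=4: arr=2 -> substrate=0 bound=2 product=2
t=5: arr=2 -> substrate=2 bound=2 product=2
t=6: arr=0 -> substrate=2 bound=2 product=2
t=7: arr=0 -> substrate=0 bound=2 product=4

Answer: 2 2 2 0 2 2 2 2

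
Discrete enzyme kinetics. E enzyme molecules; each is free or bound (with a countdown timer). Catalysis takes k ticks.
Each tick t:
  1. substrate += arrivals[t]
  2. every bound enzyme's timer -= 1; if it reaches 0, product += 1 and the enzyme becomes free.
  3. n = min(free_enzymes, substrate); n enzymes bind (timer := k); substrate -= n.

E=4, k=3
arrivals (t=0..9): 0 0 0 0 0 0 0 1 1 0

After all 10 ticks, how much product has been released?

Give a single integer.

t=0: arr=0 -> substrate=0 bound=0 product=0
t=1: arr=0 -> substrate=0 bound=0 product=0
t=2: arr=0 -> substrate=0 bound=0 product=0
t=3: arr=0 -> substrate=0 bound=0 product=0
t=4: arr=0 -> substrate=0 bound=0 product=0
t=5: arr=0 -> substrate=0 bound=0 product=0
t=6: arr=0 -> substrate=0 bound=0 product=0
t=7: arr=1 -> substrate=0 bound=1 product=0
t=8: arr=1 -> substrate=0 bound=2 product=0
t=9: arr=0 -> substrate=0 bound=2 product=0

Answer: 0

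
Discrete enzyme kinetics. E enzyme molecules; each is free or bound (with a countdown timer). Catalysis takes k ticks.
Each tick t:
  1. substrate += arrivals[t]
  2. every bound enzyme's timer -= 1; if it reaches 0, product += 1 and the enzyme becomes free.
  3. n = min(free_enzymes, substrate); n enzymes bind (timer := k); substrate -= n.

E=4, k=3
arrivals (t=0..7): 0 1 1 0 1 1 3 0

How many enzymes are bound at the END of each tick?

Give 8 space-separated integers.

t=0: arr=0 -> substrate=0 bound=0 product=0
t=1: arr=1 -> substrate=0 bound=1 product=0
t=2: arr=1 -> substrate=0 bound=2 product=0
t=3: arr=0 -> substrate=0 bound=2 product=0
t=4: arr=1 -> substrate=0 bound=2 product=1
t=5: arr=1 -> substrate=0 bound=2 product=2
t=6: arr=3 -> substrate=1 bound=4 product=2
t=7: arr=0 -> substrate=0 bound=4 product=3

Answer: 0 1 2 2 2 2 4 4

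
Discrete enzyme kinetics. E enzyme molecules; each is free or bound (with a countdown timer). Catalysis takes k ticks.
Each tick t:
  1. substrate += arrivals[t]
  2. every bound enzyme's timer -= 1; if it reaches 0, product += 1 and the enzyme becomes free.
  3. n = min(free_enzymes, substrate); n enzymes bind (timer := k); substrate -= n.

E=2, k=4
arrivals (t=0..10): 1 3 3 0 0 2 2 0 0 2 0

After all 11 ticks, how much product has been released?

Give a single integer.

t=0: arr=1 -> substrate=0 bound=1 product=0
t=1: arr=3 -> substrate=2 bound=2 product=0
t=2: arr=3 -> substrate=5 bound=2 product=0
t=3: arr=0 -> substrate=5 bound=2 product=0
t=4: arr=0 -> substrate=4 bound=2 product=1
t=5: arr=2 -> substrate=5 bound=2 product=2
t=6: arr=2 -> substrate=7 bound=2 product=2
t=7: arr=0 -> substrate=7 bound=2 product=2
t=8: arr=0 -> substrate=6 bound=2 product=3
t=9: arr=2 -> substrate=7 bound=2 product=4
t=10: arr=0 -> substrate=7 bound=2 product=4

Answer: 4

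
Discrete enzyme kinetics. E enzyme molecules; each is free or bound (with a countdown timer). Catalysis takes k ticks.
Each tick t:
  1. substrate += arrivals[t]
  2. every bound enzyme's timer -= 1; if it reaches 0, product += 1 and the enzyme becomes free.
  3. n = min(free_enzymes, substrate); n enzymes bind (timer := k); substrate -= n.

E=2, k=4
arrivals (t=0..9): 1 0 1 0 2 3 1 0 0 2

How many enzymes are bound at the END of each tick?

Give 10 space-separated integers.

Answer: 1 1 2 2 2 2 2 2 2 2

Derivation:
t=0: arr=1 -> substrate=0 bound=1 product=0
t=1: arr=0 -> substrate=0 bound=1 product=0
t=2: arr=1 -> substrate=0 bound=2 product=0
t=3: arr=0 -> substrate=0 bound=2 product=0
t=4: arr=2 -> substrate=1 bound=2 product=1
t=5: arr=3 -> substrate=4 bound=2 product=1
t=6: arr=1 -> substrate=4 bound=2 product=2
t=7: arr=0 -> substrate=4 bound=2 product=2
t=8: arr=0 -> substrate=3 bound=2 product=3
t=9: arr=2 -> substrate=5 bound=2 product=3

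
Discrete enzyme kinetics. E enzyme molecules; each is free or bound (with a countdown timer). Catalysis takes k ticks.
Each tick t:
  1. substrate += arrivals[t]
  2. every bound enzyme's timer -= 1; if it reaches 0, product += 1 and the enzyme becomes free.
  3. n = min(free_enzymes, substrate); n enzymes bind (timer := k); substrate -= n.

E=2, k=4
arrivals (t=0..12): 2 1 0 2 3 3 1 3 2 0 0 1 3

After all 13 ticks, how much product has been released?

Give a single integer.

Answer: 6

Derivation:
t=0: arr=2 -> substrate=0 bound=2 product=0
t=1: arr=1 -> substrate=1 bound=2 product=0
t=2: arr=0 -> substrate=1 bound=2 product=0
t=3: arr=2 -> substrate=3 bound=2 product=0
t=4: arr=3 -> substrate=4 bound=2 product=2
t=5: arr=3 -> substrate=7 bound=2 product=2
t=6: arr=1 -> substrate=8 bound=2 product=2
t=7: arr=3 -> substrate=11 bound=2 product=2
t=8: arr=2 -> substrate=11 bound=2 product=4
t=9: arr=0 -> substrate=11 bound=2 product=4
t=10: arr=0 -> substrate=11 bound=2 product=4
t=11: arr=1 -> substrate=12 bound=2 product=4
t=12: arr=3 -> substrate=13 bound=2 product=6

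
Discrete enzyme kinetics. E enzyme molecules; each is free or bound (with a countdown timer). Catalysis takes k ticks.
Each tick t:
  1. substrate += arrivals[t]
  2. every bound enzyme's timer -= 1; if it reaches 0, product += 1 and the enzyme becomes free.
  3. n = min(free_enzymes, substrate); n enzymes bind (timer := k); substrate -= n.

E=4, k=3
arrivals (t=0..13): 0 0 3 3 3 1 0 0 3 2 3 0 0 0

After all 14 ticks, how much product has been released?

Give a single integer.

t=0: arr=0 -> substrate=0 bound=0 product=0
t=1: arr=0 -> substrate=0 bound=0 product=0
t=2: arr=3 -> substrate=0 bound=3 product=0
t=3: arr=3 -> substrate=2 bound=4 product=0
t=4: arr=3 -> substrate=5 bound=4 product=0
t=5: arr=1 -> substrate=3 bound=4 product=3
t=6: arr=0 -> substrate=2 bound=4 product=4
t=7: arr=0 -> substrate=2 bound=4 product=4
t=8: arr=3 -> substrate=2 bound=4 product=7
t=9: arr=2 -> substrate=3 bound=4 product=8
t=10: arr=3 -> substrate=6 bound=4 product=8
t=11: arr=0 -> substrate=3 bound=4 product=11
t=12: arr=0 -> substrate=2 bound=4 product=12
t=13: arr=0 -> substrate=2 bound=4 product=12

Answer: 12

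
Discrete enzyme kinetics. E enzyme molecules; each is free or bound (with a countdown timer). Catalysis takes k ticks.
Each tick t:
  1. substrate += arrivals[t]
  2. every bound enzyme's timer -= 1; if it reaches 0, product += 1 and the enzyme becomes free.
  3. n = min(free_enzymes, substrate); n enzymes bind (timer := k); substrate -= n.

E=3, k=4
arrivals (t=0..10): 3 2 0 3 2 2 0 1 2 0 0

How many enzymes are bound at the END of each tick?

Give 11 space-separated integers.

t=0: arr=3 -> substrate=0 bound=3 product=0
t=1: arr=2 -> substrate=2 bound=3 product=0
t=2: arr=0 -> substrate=2 bound=3 product=0
t=3: arr=3 -> substrate=5 bound=3 product=0
t=4: arr=2 -> substrate=4 bound=3 product=3
t=5: arr=2 -> substrate=6 bound=3 product=3
t=6: arr=0 -> substrate=6 bound=3 product=3
t=7: arr=1 -> substrate=7 bound=3 product=3
t=8: arr=2 -> substrate=6 bound=3 product=6
t=9: arr=0 -> substrate=6 bound=3 product=6
t=10: arr=0 -> substrate=6 bound=3 product=6

Answer: 3 3 3 3 3 3 3 3 3 3 3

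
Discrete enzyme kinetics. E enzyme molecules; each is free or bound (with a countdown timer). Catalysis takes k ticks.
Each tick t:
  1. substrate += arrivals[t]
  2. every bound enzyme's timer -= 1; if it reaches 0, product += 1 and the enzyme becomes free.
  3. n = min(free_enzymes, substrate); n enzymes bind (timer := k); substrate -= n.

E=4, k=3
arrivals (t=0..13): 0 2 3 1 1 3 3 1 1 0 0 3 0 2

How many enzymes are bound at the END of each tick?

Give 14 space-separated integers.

t=0: arr=0 -> substrate=0 bound=0 product=0
t=1: arr=2 -> substrate=0 bound=2 product=0
t=2: arr=3 -> substrate=1 bound=4 product=0
t=3: arr=1 -> substrate=2 bound=4 product=0
t=4: arr=1 -> substrate=1 bound=4 product=2
t=5: arr=3 -> substrate=2 bound=4 product=4
t=6: arr=3 -> substrate=5 bound=4 product=4
t=7: arr=1 -> substrate=4 bound=4 product=6
t=8: arr=1 -> substrate=3 bound=4 product=8
t=9: arr=0 -> substrate=3 bound=4 product=8
t=10: arr=0 -> substrate=1 bound=4 product=10
t=11: arr=3 -> substrate=2 bound=4 product=12
t=12: arr=0 -> substrate=2 bound=4 product=12
t=13: arr=2 -> substrate=2 bound=4 product=14

Answer: 0 2 4 4 4 4 4 4 4 4 4 4 4 4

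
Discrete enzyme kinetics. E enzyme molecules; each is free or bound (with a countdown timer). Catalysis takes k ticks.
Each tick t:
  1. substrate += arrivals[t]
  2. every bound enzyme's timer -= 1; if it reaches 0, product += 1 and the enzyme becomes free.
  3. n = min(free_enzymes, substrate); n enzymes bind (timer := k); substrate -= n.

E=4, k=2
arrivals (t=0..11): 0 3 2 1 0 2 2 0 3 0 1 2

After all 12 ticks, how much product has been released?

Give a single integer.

t=0: arr=0 -> substrate=0 bound=0 product=0
t=1: arr=3 -> substrate=0 bound=3 product=0
t=2: arr=2 -> substrate=1 bound=4 product=0
t=3: arr=1 -> substrate=0 bound=3 product=3
t=4: arr=0 -> substrate=0 bound=2 product=4
t=5: arr=2 -> substrate=0 bound=2 product=6
t=6: arr=2 -> substrate=0 bound=4 product=6
t=7: arr=0 -> substrate=0 bound=2 product=8
t=8: arr=3 -> substrate=0 bound=3 product=10
t=9: arr=0 -> substrate=0 bound=3 product=10
t=10: arr=1 -> substrate=0 bound=1 product=13
t=11: arr=2 -> substrate=0 bound=3 product=13

Answer: 13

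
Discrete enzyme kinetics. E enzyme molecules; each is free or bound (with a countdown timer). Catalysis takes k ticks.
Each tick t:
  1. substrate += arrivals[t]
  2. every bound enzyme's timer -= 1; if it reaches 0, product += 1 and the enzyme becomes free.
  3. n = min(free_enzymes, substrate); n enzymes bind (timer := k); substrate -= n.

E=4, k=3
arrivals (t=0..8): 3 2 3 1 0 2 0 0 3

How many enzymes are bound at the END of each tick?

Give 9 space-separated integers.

Answer: 3 4 4 4 4 4 4 3 4

Derivation:
t=0: arr=3 -> substrate=0 bound=3 product=0
t=1: arr=2 -> substrate=1 bound=4 product=0
t=2: arr=3 -> substrate=4 bound=4 product=0
t=3: arr=1 -> substrate=2 bound=4 product=3
t=4: arr=0 -> substrate=1 bound=4 product=4
t=5: arr=2 -> substrate=3 bound=4 product=4
t=6: arr=0 -> substrate=0 bound=4 product=7
t=7: arr=0 -> substrate=0 bound=3 product=8
t=8: arr=3 -> substrate=2 bound=4 product=8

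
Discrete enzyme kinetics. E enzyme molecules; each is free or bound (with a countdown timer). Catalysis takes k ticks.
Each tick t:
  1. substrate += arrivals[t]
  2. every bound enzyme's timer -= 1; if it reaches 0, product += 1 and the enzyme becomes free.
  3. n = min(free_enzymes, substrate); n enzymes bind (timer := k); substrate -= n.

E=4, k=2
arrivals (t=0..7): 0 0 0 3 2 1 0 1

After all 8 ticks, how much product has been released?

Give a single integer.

t=0: arr=0 -> substrate=0 bound=0 product=0
t=1: arr=0 -> substrate=0 bound=0 product=0
t=2: arr=0 -> substrate=0 bound=0 product=0
t=3: arr=3 -> substrate=0 bound=3 product=0
t=4: arr=2 -> substrate=1 bound=4 product=0
t=5: arr=1 -> substrate=0 bound=3 product=3
t=6: arr=0 -> substrate=0 bound=2 product=4
t=7: arr=1 -> substrate=0 bound=1 product=6

Answer: 6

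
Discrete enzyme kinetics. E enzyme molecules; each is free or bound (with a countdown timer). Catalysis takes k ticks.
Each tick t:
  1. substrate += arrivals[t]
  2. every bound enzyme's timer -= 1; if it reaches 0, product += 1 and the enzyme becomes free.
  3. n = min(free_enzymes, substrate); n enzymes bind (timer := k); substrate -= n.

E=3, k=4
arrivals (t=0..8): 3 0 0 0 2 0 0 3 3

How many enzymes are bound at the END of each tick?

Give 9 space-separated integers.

Answer: 3 3 3 3 2 2 2 3 3

Derivation:
t=0: arr=3 -> substrate=0 bound=3 product=0
t=1: arr=0 -> substrate=0 bound=3 product=0
t=2: arr=0 -> substrate=0 bound=3 product=0
t=3: arr=0 -> substrate=0 bound=3 product=0
t=4: arr=2 -> substrate=0 bound=2 product=3
t=5: arr=0 -> substrate=0 bound=2 product=3
t=6: arr=0 -> substrate=0 bound=2 product=3
t=7: arr=3 -> substrate=2 bound=3 product=3
t=8: arr=3 -> substrate=3 bound=3 product=5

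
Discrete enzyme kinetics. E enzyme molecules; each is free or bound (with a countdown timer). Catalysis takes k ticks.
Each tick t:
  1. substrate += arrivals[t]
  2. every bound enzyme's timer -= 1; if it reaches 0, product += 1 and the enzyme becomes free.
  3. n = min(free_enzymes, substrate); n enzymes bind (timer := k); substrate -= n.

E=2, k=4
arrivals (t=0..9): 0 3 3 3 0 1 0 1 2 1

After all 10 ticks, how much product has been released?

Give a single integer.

t=0: arr=0 -> substrate=0 bound=0 product=0
t=1: arr=3 -> substrate=1 bound=2 product=0
t=2: arr=3 -> substrate=4 bound=2 product=0
t=3: arr=3 -> substrate=7 bound=2 product=0
t=4: arr=0 -> substrate=7 bound=2 product=0
t=5: arr=1 -> substrate=6 bound=2 product=2
t=6: arr=0 -> substrate=6 bound=2 product=2
t=7: arr=1 -> substrate=7 bound=2 product=2
t=8: arr=2 -> substrate=9 bound=2 product=2
t=9: arr=1 -> substrate=8 bound=2 product=4

Answer: 4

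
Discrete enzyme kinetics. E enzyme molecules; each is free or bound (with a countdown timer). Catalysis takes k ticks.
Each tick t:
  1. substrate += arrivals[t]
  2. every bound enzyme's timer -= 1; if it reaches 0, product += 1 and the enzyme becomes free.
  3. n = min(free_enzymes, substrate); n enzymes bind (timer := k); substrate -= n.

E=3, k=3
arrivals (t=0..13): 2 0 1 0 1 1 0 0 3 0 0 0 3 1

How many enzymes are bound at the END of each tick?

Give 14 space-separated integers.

t=0: arr=2 -> substrate=0 bound=2 product=0
t=1: arr=0 -> substrate=0 bound=2 product=0
t=2: arr=1 -> substrate=0 bound=3 product=0
t=3: arr=0 -> substrate=0 bound=1 product=2
t=4: arr=1 -> substrate=0 bound=2 product=2
t=5: arr=1 -> substrate=0 bound=2 product=3
t=6: arr=0 -> substrate=0 bound=2 product=3
t=7: arr=0 -> substrate=0 bound=1 product=4
t=8: arr=3 -> substrate=0 bound=3 product=5
t=9: arr=0 -> substrate=0 bound=3 product=5
t=10: arr=0 -> substrate=0 bound=3 product=5
t=11: arr=0 -> substrate=0 bound=0 product=8
t=12: arr=3 -> substrate=0 bound=3 product=8
t=13: arr=1 -> substrate=1 bound=3 product=8

Answer: 2 2 3 1 2 2 2 1 3 3 3 0 3 3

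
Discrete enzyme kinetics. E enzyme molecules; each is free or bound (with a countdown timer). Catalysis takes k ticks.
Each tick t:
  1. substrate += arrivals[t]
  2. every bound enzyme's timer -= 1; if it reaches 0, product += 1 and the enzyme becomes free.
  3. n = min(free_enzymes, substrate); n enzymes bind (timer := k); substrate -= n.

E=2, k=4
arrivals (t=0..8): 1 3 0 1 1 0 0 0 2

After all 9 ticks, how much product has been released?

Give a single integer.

t=0: arr=1 -> substrate=0 bound=1 product=0
t=1: arr=3 -> substrate=2 bound=2 product=0
t=2: arr=0 -> substrate=2 bound=2 product=0
t=3: arr=1 -> substrate=3 bound=2 product=0
t=4: arr=1 -> substrate=3 bound=2 product=1
t=5: arr=0 -> substrate=2 bound=2 product=2
t=6: arr=0 -> substrate=2 bound=2 product=2
t=7: arr=0 -> substrate=2 bound=2 product=2
t=8: arr=2 -> substrate=3 bound=2 product=3

Answer: 3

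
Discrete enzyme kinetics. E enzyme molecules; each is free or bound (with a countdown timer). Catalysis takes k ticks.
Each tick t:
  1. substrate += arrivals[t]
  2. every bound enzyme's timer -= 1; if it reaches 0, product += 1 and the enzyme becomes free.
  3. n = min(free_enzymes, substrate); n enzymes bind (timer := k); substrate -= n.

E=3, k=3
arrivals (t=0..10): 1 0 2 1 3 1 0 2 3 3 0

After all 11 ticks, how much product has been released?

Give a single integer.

Answer: 7

Derivation:
t=0: arr=1 -> substrate=0 bound=1 product=0
t=1: arr=0 -> substrate=0 bound=1 product=0
t=2: arr=2 -> substrate=0 bound=3 product=0
t=3: arr=1 -> substrate=0 bound=3 product=1
t=4: arr=3 -> substrate=3 bound=3 product=1
t=5: arr=1 -> substrate=2 bound=3 product=3
t=6: arr=0 -> substrate=1 bound=3 product=4
t=7: arr=2 -> substrate=3 bound=3 product=4
t=8: arr=3 -> substrate=4 bound=3 product=6
t=9: arr=3 -> substrate=6 bound=3 product=7
t=10: arr=0 -> substrate=6 bound=3 product=7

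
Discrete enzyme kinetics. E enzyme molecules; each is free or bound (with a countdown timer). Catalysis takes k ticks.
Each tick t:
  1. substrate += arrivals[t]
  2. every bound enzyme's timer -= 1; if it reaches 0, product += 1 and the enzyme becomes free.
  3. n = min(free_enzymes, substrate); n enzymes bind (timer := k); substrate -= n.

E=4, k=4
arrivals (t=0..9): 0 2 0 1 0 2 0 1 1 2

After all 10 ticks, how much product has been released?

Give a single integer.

Answer: 5

Derivation:
t=0: arr=0 -> substrate=0 bound=0 product=0
t=1: arr=2 -> substrate=0 bound=2 product=0
t=2: arr=0 -> substrate=0 bound=2 product=0
t=3: arr=1 -> substrate=0 bound=3 product=0
t=4: arr=0 -> substrate=0 bound=3 product=0
t=5: arr=2 -> substrate=0 bound=3 product=2
t=6: arr=0 -> substrate=0 bound=3 product=2
t=7: arr=1 -> substrate=0 bound=3 product=3
t=8: arr=1 -> substrate=0 bound=4 product=3
t=9: arr=2 -> substrate=0 bound=4 product=5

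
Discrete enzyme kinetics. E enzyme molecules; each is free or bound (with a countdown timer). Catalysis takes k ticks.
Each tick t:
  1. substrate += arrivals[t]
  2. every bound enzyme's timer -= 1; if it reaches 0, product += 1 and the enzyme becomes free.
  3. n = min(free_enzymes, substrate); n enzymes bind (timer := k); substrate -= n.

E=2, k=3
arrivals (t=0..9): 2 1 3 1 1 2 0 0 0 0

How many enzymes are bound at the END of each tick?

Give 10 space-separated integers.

t=0: arr=2 -> substrate=0 bound=2 product=0
t=1: arr=1 -> substrate=1 bound=2 product=0
t=2: arr=3 -> substrate=4 bound=2 product=0
t=3: arr=1 -> substrate=3 bound=2 product=2
t=4: arr=1 -> substrate=4 bound=2 product=2
t=5: arr=2 -> substrate=6 bound=2 product=2
t=6: arr=0 -> substrate=4 bound=2 product=4
t=7: arr=0 -> substrate=4 bound=2 product=4
t=8: arr=0 -> substrate=4 bound=2 product=4
t=9: arr=0 -> substrate=2 bound=2 product=6

Answer: 2 2 2 2 2 2 2 2 2 2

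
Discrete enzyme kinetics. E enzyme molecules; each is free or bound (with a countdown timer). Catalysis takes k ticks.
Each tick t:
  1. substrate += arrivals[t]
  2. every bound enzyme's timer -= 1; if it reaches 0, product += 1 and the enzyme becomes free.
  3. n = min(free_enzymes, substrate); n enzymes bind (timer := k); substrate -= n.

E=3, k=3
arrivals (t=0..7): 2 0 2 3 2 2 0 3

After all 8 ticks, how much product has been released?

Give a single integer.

t=0: arr=2 -> substrate=0 bound=2 product=0
t=1: arr=0 -> substrate=0 bound=2 product=0
t=2: arr=2 -> substrate=1 bound=3 product=0
t=3: arr=3 -> substrate=2 bound=3 product=2
t=4: arr=2 -> substrate=4 bound=3 product=2
t=5: arr=2 -> substrate=5 bound=3 product=3
t=6: arr=0 -> substrate=3 bound=3 product=5
t=7: arr=3 -> substrate=6 bound=3 product=5

Answer: 5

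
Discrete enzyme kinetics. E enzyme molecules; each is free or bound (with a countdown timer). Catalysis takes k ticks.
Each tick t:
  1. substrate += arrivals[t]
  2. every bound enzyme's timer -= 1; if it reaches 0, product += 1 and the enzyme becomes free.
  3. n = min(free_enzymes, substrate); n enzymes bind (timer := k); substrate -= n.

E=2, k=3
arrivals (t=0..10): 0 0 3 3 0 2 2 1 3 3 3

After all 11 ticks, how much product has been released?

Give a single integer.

t=0: arr=0 -> substrate=0 bound=0 product=0
t=1: arr=0 -> substrate=0 bound=0 product=0
t=2: arr=3 -> substrate=1 bound=2 product=0
t=3: arr=3 -> substrate=4 bound=2 product=0
t=4: arr=0 -> substrate=4 bound=2 product=0
t=5: arr=2 -> substrate=4 bound=2 product=2
t=6: arr=2 -> substrate=6 bound=2 product=2
t=7: arr=1 -> substrate=7 bound=2 product=2
t=8: arr=3 -> substrate=8 bound=2 product=4
t=9: arr=3 -> substrate=11 bound=2 product=4
t=10: arr=3 -> substrate=14 bound=2 product=4

Answer: 4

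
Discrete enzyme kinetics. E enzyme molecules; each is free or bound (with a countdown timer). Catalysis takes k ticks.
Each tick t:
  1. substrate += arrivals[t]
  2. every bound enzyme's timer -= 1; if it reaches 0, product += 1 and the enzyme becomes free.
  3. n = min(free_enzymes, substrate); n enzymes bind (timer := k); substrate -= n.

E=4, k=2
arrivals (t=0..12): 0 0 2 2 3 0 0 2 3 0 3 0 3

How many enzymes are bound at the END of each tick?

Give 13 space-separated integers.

t=0: arr=0 -> substrate=0 bound=0 product=0
t=1: arr=0 -> substrate=0 bound=0 product=0
t=2: arr=2 -> substrate=0 bound=2 product=0
t=3: arr=2 -> substrate=0 bound=4 product=0
t=4: arr=3 -> substrate=1 bound=4 product=2
t=5: arr=0 -> substrate=0 bound=3 product=4
t=6: arr=0 -> substrate=0 bound=1 product=6
t=7: arr=2 -> substrate=0 bound=2 product=7
t=8: arr=3 -> substrate=1 bound=4 product=7
t=9: arr=0 -> substrate=0 bound=3 product=9
t=10: arr=3 -> substrate=0 bound=4 product=11
t=11: arr=0 -> substrate=0 bound=3 product=12
t=12: arr=3 -> substrate=0 bound=3 product=15

Answer: 0 0 2 4 4 3 1 2 4 3 4 3 3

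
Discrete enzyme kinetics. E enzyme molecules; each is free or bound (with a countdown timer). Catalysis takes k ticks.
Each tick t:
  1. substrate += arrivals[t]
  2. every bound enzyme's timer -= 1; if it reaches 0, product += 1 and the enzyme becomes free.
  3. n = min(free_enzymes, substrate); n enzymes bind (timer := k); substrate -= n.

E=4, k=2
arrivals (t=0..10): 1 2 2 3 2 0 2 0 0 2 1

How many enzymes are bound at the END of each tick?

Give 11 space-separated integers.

t=0: arr=1 -> substrate=0 bound=1 product=0
t=1: arr=2 -> substrate=0 bound=3 product=0
t=2: arr=2 -> substrate=0 bound=4 product=1
t=3: arr=3 -> substrate=1 bound=4 product=3
t=4: arr=2 -> substrate=1 bound=4 product=5
t=5: arr=0 -> substrate=0 bound=3 product=7
t=6: arr=2 -> substrate=0 bound=3 product=9
t=7: arr=0 -> substrate=0 bound=2 product=10
t=8: arr=0 -> substrate=0 bound=0 product=12
t=9: arr=2 -> substrate=0 bound=2 product=12
t=10: arr=1 -> substrate=0 bound=3 product=12

Answer: 1 3 4 4 4 3 3 2 0 2 3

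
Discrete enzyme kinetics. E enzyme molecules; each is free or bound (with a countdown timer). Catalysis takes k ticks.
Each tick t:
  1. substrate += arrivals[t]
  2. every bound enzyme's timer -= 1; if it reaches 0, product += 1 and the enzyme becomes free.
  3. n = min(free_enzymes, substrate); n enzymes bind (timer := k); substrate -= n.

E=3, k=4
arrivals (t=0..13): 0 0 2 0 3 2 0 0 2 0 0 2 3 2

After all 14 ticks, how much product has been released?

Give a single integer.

Answer: 6

Derivation:
t=0: arr=0 -> substrate=0 bound=0 product=0
t=1: arr=0 -> substrate=0 bound=0 product=0
t=2: arr=2 -> substrate=0 bound=2 product=0
t=3: arr=0 -> substrate=0 bound=2 product=0
t=4: arr=3 -> substrate=2 bound=3 product=0
t=5: arr=2 -> substrate=4 bound=3 product=0
t=6: arr=0 -> substrate=2 bound=3 product=2
t=7: arr=0 -> substrate=2 bound=3 product=2
t=8: arr=2 -> substrate=3 bound=3 product=3
t=9: arr=0 -> substrate=3 bound=3 product=3
t=10: arr=0 -> substrate=1 bound=3 product=5
t=11: arr=2 -> substrate=3 bound=3 product=5
t=12: arr=3 -> substrate=5 bound=3 product=6
t=13: arr=2 -> substrate=7 bound=3 product=6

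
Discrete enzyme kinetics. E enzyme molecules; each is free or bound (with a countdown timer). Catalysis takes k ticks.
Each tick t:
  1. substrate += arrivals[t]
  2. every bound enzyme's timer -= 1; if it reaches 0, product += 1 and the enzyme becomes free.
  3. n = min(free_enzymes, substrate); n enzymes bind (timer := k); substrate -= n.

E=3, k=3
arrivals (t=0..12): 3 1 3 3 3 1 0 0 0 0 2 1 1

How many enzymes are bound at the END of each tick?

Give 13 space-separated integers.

Answer: 3 3 3 3 3 3 3 3 3 3 3 3 3

Derivation:
t=0: arr=3 -> substrate=0 bound=3 product=0
t=1: arr=1 -> substrate=1 bound=3 product=0
t=2: arr=3 -> substrate=4 bound=3 product=0
t=3: arr=3 -> substrate=4 bound=3 product=3
t=4: arr=3 -> substrate=7 bound=3 product=3
t=5: arr=1 -> substrate=8 bound=3 product=3
t=6: arr=0 -> substrate=5 bound=3 product=6
t=7: arr=0 -> substrate=5 bound=3 product=6
t=8: arr=0 -> substrate=5 bound=3 product=6
t=9: arr=0 -> substrate=2 bound=3 product=9
t=10: arr=2 -> substrate=4 bound=3 product=9
t=11: arr=1 -> substrate=5 bound=3 product=9
t=12: arr=1 -> substrate=3 bound=3 product=12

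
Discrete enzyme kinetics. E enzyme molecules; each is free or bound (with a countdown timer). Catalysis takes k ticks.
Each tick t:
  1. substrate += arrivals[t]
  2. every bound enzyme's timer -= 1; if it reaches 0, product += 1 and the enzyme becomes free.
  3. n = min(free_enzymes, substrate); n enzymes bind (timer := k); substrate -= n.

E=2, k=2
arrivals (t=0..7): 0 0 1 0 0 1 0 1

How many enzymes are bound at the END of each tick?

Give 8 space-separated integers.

t=0: arr=0 -> substrate=0 bound=0 product=0
t=1: arr=0 -> substrate=0 bound=0 product=0
t=2: arr=1 -> substrate=0 bound=1 product=0
t=3: arr=0 -> substrate=0 bound=1 product=0
t=4: arr=0 -> substrate=0 bound=0 product=1
t=5: arr=1 -> substrate=0 bound=1 product=1
t=6: arr=0 -> substrate=0 bound=1 product=1
t=7: arr=1 -> substrate=0 bound=1 product=2

Answer: 0 0 1 1 0 1 1 1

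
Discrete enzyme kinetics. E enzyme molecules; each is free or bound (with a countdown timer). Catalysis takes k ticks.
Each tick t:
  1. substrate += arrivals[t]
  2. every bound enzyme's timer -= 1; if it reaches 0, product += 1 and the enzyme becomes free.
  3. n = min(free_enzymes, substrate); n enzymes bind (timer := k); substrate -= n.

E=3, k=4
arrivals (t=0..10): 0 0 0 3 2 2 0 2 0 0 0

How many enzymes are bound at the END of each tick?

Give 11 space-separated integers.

t=0: arr=0 -> substrate=0 bound=0 product=0
t=1: arr=0 -> substrate=0 bound=0 product=0
t=2: arr=0 -> substrate=0 bound=0 product=0
t=3: arr=3 -> substrate=0 bound=3 product=0
t=4: arr=2 -> substrate=2 bound=3 product=0
t=5: arr=2 -> substrate=4 bound=3 product=0
t=6: arr=0 -> substrate=4 bound=3 product=0
t=7: arr=2 -> substrate=3 bound=3 product=3
t=8: arr=0 -> substrate=3 bound=3 product=3
t=9: arr=0 -> substrate=3 bound=3 product=3
t=10: arr=0 -> substrate=3 bound=3 product=3

Answer: 0 0 0 3 3 3 3 3 3 3 3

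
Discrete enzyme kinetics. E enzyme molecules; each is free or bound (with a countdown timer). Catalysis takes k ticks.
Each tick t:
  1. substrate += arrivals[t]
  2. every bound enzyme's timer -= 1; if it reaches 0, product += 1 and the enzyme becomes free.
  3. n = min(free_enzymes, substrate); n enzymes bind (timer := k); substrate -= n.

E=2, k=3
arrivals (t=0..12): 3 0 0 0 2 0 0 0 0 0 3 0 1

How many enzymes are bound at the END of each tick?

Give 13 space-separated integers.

Answer: 2 2 2 1 2 2 2 1 1 0 2 2 2

Derivation:
t=0: arr=3 -> substrate=1 bound=2 product=0
t=1: arr=0 -> substrate=1 bound=2 product=0
t=2: arr=0 -> substrate=1 bound=2 product=0
t=3: arr=0 -> substrate=0 bound=1 product=2
t=4: arr=2 -> substrate=1 bound=2 product=2
t=5: arr=0 -> substrate=1 bound=2 product=2
t=6: arr=0 -> substrate=0 bound=2 product=3
t=7: arr=0 -> substrate=0 bound=1 product=4
t=8: arr=0 -> substrate=0 bound=1 product=4
t=9: arr=0 -> substrate=0 bound=0 product=5
t=10: arr=3 -> substrate=1 bound=2 product=5
t=11: arr=0 -> substrate=1 bound=2 product=5
t=12: arr=1 -> substrate=2 bound=2 product=5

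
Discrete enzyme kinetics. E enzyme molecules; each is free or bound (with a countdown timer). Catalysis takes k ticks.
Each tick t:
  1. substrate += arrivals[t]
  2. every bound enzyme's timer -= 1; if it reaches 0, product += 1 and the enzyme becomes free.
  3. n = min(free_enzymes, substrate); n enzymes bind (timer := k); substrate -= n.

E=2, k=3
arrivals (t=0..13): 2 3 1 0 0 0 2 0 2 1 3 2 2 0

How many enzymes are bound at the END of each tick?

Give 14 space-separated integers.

Answer: 2 2 2 2 2 2 2 2 2 2 2 2 2 2

Derivation:
t=0: arr=2 -> substrate=0 bound=2 product=0
t=1: arr=3 -> substrate=3 bound=2 product=0
t=2: arr=1 -> substrate=4 bound=2 product=0
t=3: arr=0 -> substrate=2 bound=2 product=2
t=4: arr=0 -> substrate=2 bound=2 product=2
t=5: arr=0 -> substrate=2 bound=2 product=2
t=6: arr=2 -> substrate=2 bound=2 product=4
t=7: arr=0 -> substrate=2 bound=2 product=4
t=8: arr=2 -> substrate=4 bound=2 product=4
t=9: arr=1 -> substrate=3 bound=2 product=6
t=10: arr=3 -> substrate=6 bound=2 product=6
t=11: arr=2 -> substrate=8 bound=2 product=6
t=12: arr=2 -> substrate=8 bound=2 product=8
t=13: arr=0 -> substrate=8 bound=2 product=8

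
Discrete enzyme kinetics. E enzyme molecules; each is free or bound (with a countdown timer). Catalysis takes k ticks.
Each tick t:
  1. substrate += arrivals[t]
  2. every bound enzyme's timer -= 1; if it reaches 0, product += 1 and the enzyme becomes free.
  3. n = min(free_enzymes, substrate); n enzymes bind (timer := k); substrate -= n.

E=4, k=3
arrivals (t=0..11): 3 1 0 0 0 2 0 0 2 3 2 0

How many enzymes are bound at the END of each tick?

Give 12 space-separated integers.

Answer: 3 4 4 1 0 2 2 2 2 4 4 4

Derivation:
t=0: arr=3 -> substrate=0 bound=3 product=0
t=1: arr=1 -> substrate=0 bound=4 product=0
t=2: arr=0 -> substrate=0 bound=4 product=0
t=3: arr=0 -> substrate=0 bound=1 product=3
t=4: arr=0 -> substrate=0 bound=0 product=4
t=5: arr=2 -> substrate=0 bound=2 product=4
t=6: arr=0 -> substrate=0 bound=2 product=4
t=7: arr=0 -> substrate=0 bound=2 product=4
t=8: arr=2 -> substrate=0 bound=2 product=6
t=9: arr=3 -> substrate=1 bound=4 product=6
t=10: arr=2 -> substrate=3 bound=4 product=6
t=11: arr=0 -> substrate=1 bound=4 product=8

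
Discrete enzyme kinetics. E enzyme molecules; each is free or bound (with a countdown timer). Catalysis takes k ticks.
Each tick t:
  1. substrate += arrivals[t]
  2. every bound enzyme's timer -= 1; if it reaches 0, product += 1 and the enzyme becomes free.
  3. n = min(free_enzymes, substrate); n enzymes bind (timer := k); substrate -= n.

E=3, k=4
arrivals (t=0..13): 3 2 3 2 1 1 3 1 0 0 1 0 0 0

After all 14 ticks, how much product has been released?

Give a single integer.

Answer: 9

Derivation:
t=0: arr=3 -> substrate=0 bound=3 product=0
t=1: arr=2 -> substrate=2 bound=3 product=0
t=2: arr=3 -> substrate=5 bound=3 product=0
t=3: arr=2 -> substrate=7 bound=3 product=0
t=4: arr=1 -> substrate=5 bound=3 product=3
t=5: arr=1 -> substrate=6 bound=3 product=3
t=6: arr=3 -> substrate=9 bound=3 product=3
t=7: arr=1 -> substrate=10 bound=3 product=3
t=8: arr=0 -> substrate=7 bound=3 product=6
t=9: arr=0 -> substrate=7 bound=3 product=6
t=10: arr=1 -> substrate=8 bound=3 product=6
t=11: arr=0 -> substrate=8 bound=3 product=6
t=12: arr=0 -> substrate=5 bound=3 product=9
t=13: arr=0 -> substrate=5 bound=3 product=9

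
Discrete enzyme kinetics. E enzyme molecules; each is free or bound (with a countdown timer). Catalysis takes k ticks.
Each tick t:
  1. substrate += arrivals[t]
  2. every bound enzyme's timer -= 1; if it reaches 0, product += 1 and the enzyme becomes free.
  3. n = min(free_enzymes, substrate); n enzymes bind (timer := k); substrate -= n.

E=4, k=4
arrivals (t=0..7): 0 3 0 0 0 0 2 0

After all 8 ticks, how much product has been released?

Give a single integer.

Answer: 3

Derivation:
t=0: arr=0 -> substrate=0 bound=0 product=0
t=1: arr=3 -> substrate=0 bound=3 product=0
t=2: arr=0 -> substrate=0 bound=3 product=0
t=3: arr=0 -> substrate=0 bound=3 product=0
t=4: arr=0 -> substrate=0 bound=3 product=0
t=5: arr=0 -> substrate=0 bound=0 product=3
t=6: arr=2 -> substrate=0 bound=2 product=3
t=7: arr=0 -> substrate=0 bound=2 product=3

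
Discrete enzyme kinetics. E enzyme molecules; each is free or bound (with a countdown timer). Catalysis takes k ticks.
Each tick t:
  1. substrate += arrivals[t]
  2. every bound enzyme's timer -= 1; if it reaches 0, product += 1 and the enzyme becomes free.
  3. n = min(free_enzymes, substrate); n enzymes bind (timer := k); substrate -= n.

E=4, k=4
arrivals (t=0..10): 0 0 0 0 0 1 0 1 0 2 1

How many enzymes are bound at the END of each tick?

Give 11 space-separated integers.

Answer: 0 0 0 0 0 1 1 2 2 3 4

Derivation:
t=0: arr=0 -> substrate=0 bound=0 product=0
t=1: arr=0 -> substrate=0 bound=0 product=0
t=2: arr=0 -> substrate=0 bound=0 product=0
t=3: arr=0 -> substrate=0 bound=0 product=0
t=4: arr=0 -> substrate=0 bound=0 product=0
t=5: arr=1 -> substrate=0 bound=1 product=0
t=6: arr=0 -> substrate=0 bound=1 product=0
t=7: arr=1 -> substrate=0 bound=2 product=0
t=8: arr=0 -> substrate=0 bound=2 product=0
t=9: arr=2 -> substrate=0 bound=3 product=1
t=10: arr=1 -> substrate=0 bound=4 product=1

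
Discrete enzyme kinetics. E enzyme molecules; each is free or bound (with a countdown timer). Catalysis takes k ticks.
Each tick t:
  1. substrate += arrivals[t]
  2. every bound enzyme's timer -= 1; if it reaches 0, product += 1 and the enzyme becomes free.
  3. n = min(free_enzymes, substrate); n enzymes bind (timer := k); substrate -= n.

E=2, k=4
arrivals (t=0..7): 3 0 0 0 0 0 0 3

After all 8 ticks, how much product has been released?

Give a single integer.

t=0: arr=3 -> substrate=1 bound=2 product=0
t=1: arr=0 -> substrate=1 bound=2 product=0
t=2: arr=0 -> substrate=1 bound=2 product=0
t=3: arr=0 -> substrate=1 bound=2 product=0
t=4: arr=0 -> substrate=0 bound=1 product=2
t=5: arr=0 -> substrate=0 bound=1 product=2
t=6: arr=0 -> substrate=0 bound=1 product=2
t=7: arr=3 -> substrate=2 bound=2 product=2

Answer: 2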